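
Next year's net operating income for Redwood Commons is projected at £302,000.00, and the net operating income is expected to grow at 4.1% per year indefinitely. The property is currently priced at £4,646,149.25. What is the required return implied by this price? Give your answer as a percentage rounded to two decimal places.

10.60%

P = D₁/(r − g) ⇒ r = D₁/P + g = £302,000.0000/£4,646,149.25 + 0.041 = 0.065000 + 0.041 = 0.106000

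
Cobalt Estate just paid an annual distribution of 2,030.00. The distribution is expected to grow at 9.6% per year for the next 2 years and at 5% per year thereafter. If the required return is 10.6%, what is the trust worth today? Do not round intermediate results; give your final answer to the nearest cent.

D_1 = 2224.88000
D_2 = 2438.46848
Terminal value at year 2: TV = D_2×(1+g_2)/(r−g_2) = 2560.39190/0.056 = 45721.28400
P_0 = D_1/(1+r)^1 + D_2/(1+r)^2 + TV/(1+r)^2
    = 2011.64557 + 1993.45709 + 37377.32048 = 41382.42315

41382.42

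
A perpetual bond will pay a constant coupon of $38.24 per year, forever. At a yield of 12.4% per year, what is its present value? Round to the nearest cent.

$308.39

Level perpetuity: PV = C / r = $38.24 / 0.124 = $308.39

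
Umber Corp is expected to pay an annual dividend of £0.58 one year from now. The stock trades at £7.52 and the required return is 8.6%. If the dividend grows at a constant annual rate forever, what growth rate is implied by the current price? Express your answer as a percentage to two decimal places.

P = D₁/(r−g) ⇒ g = r − D₁/P = 0.086 − £0.58/£7.52 = 0.008872

0.89%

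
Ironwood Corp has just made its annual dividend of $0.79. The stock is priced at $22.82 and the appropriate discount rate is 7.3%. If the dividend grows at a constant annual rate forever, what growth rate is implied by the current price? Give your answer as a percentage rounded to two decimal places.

P = D₀(1+g)/(r−g) ⇒ P(r−g) = D₀(1+g) ⇒ g(P+D₀) = P·r − D₀
g = (P·r − D₀)/(P + D₀) = ($22.82×0.073 − $0.79) / ($22.82 + $0.79) = 0.037097

3.71%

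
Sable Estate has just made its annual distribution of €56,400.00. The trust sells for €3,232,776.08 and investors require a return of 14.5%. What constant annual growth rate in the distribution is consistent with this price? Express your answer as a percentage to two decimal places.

12.54%

P = D₀(1+g)/(r−g) ⇒ P(r−g) = D₀(1+g) ⇒ g(P+D₀) = P·r − D₀
g = (P·r − D₀)/(P + D₀) = (€3,232,776.08×0.145 − €56,400.00) / (€3,232,776.08 + €56,400.00) = 0.125367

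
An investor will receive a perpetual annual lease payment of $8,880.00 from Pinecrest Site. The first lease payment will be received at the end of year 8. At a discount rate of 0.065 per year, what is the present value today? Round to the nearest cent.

$87912.85

Value at end of year 7: C / r = $8,880.00 / 0.065 = $136,615.3846
Discount to today: PV = $136,615.3846 / (1 + 0.065)^7 = $136,615.3846 / 1.553987 = $87,912.85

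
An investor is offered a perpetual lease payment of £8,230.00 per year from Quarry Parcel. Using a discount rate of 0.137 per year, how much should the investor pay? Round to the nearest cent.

Level perpetuity: PV = C / r = £8,230.00 / 0.137 = £60,072.99

£60072.99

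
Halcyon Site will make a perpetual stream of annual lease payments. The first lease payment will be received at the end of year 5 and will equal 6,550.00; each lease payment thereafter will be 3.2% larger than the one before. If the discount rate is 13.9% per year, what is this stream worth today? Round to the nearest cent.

36371.62

Value at end of year 4: C₁ / (r − g) = 6,550.00 / (0.139 − 0.032) = 61,214.9533
Discount to today: PV = 61,214.9533 / (1 + 0.139)^4 = 61,214.9533 / 1.683042 = 36,371.62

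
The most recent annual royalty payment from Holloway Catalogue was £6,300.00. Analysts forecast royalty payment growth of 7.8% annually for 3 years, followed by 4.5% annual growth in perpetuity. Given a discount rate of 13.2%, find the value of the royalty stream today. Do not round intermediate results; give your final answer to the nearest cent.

£82504.83

D_1 = 6791.40000
D_2 = 7321.12920
D_3 = 7892.17728
Terminal value at year 3: TV = D_3×(1+g_2)/(r−g_2) = 8247.32526/0.087 = 94796.84201
P_0 = D_1/(1+r)^1 + D_2/(1+r)^2 + D_3/(1+r)^3 + TV/(1+r)^3
    = 5999.46996 + 5713.27617 + 5440.73473 + 65351.35388 = 82504.83474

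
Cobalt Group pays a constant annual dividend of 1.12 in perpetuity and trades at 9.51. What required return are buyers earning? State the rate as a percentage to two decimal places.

11.78%

P = C/r ⇒ r = C/P = 1.12/9.51 = 0.117771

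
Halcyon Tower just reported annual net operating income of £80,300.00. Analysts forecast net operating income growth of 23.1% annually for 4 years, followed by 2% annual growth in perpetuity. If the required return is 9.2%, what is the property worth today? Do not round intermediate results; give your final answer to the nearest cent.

D_1 = 98849.30000
D_2 = 121683.48830
D_3 = 149792.37410
D_4 = 184394.41251
Terminal value at year 4: TV = D_4×(1+g_2)/(r−g_2) = 188082.30076/0.072 = 2612254.17728
P_0 = D_1/(1+r)^1 + D_2/(1+r)^2 + D_3/(1+r)^3 + D_4/(1+r)^4 + TV/(1+r)^4
    = 90521.33700 + 102043.74161 + 115032.82594 + 129675.28272 + 1837066.50523 = 2274339.69250

£2274339.69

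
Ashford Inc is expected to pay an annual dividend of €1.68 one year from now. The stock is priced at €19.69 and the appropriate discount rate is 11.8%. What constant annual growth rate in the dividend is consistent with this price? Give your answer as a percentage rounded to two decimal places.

P = D₁/(r−g) ⇒ g = r − D₁/P = 0.118 − €1.68/€19.69 = 0.032678

3.27%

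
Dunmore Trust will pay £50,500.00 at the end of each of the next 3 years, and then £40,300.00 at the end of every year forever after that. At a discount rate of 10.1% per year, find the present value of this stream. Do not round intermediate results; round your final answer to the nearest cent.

£424331.20

PV of 3-year annuity: £50,500.00 × [1 − (1+0.101)^−3] / 0.101 = 125365.25979
Perpetuity value at year 3: £40,300.00 / 0.101 = 399009.90099
PV of perpetuity: 399009.90099 / (1+0.101)^3 = 298965.94120
Total PV = 125365.25979 + 298965.94120 = 424331.20099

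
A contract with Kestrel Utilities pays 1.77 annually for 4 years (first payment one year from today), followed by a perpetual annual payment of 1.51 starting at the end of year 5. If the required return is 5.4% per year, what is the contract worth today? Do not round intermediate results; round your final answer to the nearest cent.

28.88

PV of 4-year annuity: 1.77 × [1 − (1+0.054)^−4] / 0.054 = 6.21845
Perpetuity value at year 4: 1.51 / 0.054 = 27.96296
PV of perpetuity: 27.96296 / (1+0.054)^4 = 22.65796
Total PV = 6.21845 + 22.65796 = 28.87641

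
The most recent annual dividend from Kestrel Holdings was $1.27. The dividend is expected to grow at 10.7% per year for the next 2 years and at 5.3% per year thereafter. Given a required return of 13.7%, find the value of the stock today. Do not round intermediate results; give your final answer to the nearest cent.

$17.53

D_1 = 1.40589
D_2 = 1.55632
Terminal value at year 2: TV = D_2×(1+g_2)/(r−g_2) = 1.63881/0.084 = 19.50959
P_0 = D_1/(1+r)^1 + D_2/(1+r)^2 + TV/(1+r)^2
    = 1.23649 + 1.20387 + 15.09132 = 17.53167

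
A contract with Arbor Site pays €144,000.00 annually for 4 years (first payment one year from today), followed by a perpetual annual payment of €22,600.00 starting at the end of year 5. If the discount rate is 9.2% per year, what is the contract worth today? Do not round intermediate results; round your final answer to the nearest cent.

€637233.78

PV of 4-year annuity: €144,000.00 × [1 − (1+0.092)^−4] / 0.092 = 464479.00682
Perpetuity value at year 4: €22,600.00 / 0.092 = 245652.17391
PV of perpetuity: 245652.17391 / (1+0.092)^4 = 172754.77423
Total PV = 464479.00682 + 172754.77423 = 637233.78105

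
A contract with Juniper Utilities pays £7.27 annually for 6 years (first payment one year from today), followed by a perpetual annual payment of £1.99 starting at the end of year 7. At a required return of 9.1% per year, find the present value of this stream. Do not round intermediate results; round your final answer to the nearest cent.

£45.48

PV of 6-year annuity: £7.27 × [1 − (1+0.091)^−6] / 0.091 = 32.51562
Perpetuity value at year 6: £1.99 / 0.091 = 21.86813
PV of perpetuity: 21.86813 / (1+0.091)^6 = 12.96771
Total PV = 32.51562 + 12.96771 = 45.48333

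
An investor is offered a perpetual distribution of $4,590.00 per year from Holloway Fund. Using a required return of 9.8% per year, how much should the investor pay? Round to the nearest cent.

Level perpetuity: PV = C / r = $4,590.00 / 0.098 = $46,836.73

$46836.73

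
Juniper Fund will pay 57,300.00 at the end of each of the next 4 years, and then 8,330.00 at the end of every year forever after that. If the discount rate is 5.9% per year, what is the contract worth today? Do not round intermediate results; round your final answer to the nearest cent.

311261.94

PV of 4-year annuity: 57,300.00 × [1 − (1+0.059)^−4] / 0.059 = 199006.04775
Perpetuity value at year 4: 8,330.00 / 0.059 = 141186.44068
PV of perpetuity: 141186.44068 / (1+0.059)^4 = 112255.89307
Total PV = 199006.04775 + 112255.89307 = 311261.94083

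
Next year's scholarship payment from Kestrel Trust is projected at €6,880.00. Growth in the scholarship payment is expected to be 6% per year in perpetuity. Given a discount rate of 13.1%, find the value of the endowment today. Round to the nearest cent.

€96901.41

Growing perpetuity: P = D₁ / (r − g) = €6,880.0000 / (0.131 − 0.06) = €96,901.41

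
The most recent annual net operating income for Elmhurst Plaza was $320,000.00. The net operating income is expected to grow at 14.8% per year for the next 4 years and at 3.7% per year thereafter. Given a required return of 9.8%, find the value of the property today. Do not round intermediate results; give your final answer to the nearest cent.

$7933162.23

D_1 = 367360.00000
D_2 = 421729.28000
D_3 = 484145.21344
D_4 = 555798.70503
Terminal value at year 4: TV = D_4×(1+g_2)/(r−g_2) = 576363.25712/0.061 = 9448577.98550
P_0 = D_1/(1+r)^1 + D_2/(1+r)^2 + D_3/(1+r)^3 + D_4/(1+r)^4 + TV/(1+r)^4
    = 334571.94900 + 349807.46580 + 365736.76752 + 382391.44728 + 6500654.60380 = 7933162.23341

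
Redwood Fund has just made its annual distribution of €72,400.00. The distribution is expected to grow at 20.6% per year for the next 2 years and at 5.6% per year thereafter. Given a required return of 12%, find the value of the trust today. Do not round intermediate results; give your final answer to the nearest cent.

D_1 = 87314.40000
D_2 = 105301.16640
Terminal value at year 2: TV = D_2×(1+g_2)/(r−g_2) = 111198.03172/0.064 = 1737469.24560
P_0 = D_1/(1+r)^1 + D_2/(1+r)^2 + TV/(1+r)^2
    = 77959.28571 + 83945.44515 + 1385099.84503 = 1547004.57589

€1547004.58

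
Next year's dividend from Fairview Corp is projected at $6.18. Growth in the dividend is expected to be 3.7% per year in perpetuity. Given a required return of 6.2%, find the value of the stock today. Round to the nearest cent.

Growing perpetuity: P = D₁ / (r − g) = $6.1800 / (0.062 − 0.037) = $247.20

$247.20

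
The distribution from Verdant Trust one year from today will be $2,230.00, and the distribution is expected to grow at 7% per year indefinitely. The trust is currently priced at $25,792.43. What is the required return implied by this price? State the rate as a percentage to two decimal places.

15.65%

P = D₁/(r − g) ⇒ r = D₁/P + g = $2,230.0000/$25,792.43 + 0.07 = 0.086459 + 0.07 = 0.156459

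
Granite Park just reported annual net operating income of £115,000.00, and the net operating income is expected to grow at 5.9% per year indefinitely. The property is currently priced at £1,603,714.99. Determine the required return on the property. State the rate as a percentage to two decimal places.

D₁ = £115,000.00 × 1.059 = £121,785.0000
P = D₁/(r − g) ⇒ r = D₁/P + g = £121,785.0000/£1,603,714.99 + 0.059 = 0.075939 + 0.059 = 0.134939

13.49%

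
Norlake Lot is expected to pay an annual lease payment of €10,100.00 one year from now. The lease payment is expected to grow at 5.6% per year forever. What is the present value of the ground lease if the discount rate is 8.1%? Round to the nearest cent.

€404000.00

Growing perpetuity: P = D₁ / (r − g) = €10,100.0000 / (0.081 − 0.056) = €404,000.00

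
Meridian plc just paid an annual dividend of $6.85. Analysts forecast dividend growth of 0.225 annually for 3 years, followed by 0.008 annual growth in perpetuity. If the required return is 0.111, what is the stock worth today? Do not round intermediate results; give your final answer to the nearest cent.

$114.93

D_1 = 8.39125
D_2 = 10.27928
D_3 = 12.59212
Terminal value at year 3: TV = D_3×(1+g_2)/(r−g_2) = 12.69286/0.103 = 123.23162
P_0 = D_1/(1+r)^1 + D_2/(1+r)^2 + D_3/(1+r)^3 + TV/(1+r)^3
    = 7.55288 + 8.32788 + 9.18241 + 89.86280 = 114.92598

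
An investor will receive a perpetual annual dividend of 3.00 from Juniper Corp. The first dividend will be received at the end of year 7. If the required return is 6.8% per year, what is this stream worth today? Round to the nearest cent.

29.73

Value at end of year 6: C / r = 3.00 / 0.068 = 44.1176
Discount to today: PV = 44.1176 / (1 + 0.068)^6 = 44.1176 / 1.483978 = 29.73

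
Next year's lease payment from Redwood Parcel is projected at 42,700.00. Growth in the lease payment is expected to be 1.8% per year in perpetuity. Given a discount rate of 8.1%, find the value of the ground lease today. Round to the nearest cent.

Growing perpetuity: P = D₁ / (r − g) = 42,700.0000 / (0.081 − 0.018) = 677,777.78

677777.78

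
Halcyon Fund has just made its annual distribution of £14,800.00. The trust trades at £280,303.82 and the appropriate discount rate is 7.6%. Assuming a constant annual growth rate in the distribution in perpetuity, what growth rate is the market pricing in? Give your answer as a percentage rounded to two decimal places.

P = D₀(1+g)/(r−g) ⇒ P(r−g) = D₀(1+g) ⇒ g(P+D₀) = P·r − D₀
g = (P·r − D₀)/(P + D₀) = (£280,303.82×0.076 − £14,800.00) / (£280,303.82 + £14,800.00) = 0.022037

2.20%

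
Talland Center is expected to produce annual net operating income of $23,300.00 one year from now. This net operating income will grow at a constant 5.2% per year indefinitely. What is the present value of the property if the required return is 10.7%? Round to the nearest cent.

$423636.36

Growing perpetuity: P = D₁ / (r − g) = $23,300.0000 / (0.107 − 0.052) = $423,636.36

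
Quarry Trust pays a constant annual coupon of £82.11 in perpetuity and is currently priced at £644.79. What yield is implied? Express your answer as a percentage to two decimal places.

12.73%

P = C/r ⇒ r = C/P = £82.11/£644.79 = 0.127344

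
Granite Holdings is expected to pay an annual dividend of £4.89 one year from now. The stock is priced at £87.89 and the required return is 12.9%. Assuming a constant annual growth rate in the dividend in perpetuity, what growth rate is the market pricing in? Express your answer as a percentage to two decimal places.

P = D₁/(r−g) ⇒ g = r − D₁/P = 0.129 − £4.89/£87.89 = 0.073362

7.34%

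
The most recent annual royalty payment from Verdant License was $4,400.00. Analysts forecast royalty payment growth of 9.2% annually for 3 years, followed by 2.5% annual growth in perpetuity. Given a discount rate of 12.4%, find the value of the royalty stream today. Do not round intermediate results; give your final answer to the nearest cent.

$54236.97

D_1 = 4804.80000
D_2 = 5246.84160
D_3 = 5729.55103
Terminal value at year 3: TV = D_3×(1+g_2)/(r−g_2) = 5872.78980/0.099 = 59321.10912
P_0 = D_1/(1+r)^1 + D_2/(1+r)^2 + D_3/(1+r)^3 + TV/(1+r)^3
    = 4274.73310 + 4153.03251 + 4034.79671 + 41774.41037 = 54236.97268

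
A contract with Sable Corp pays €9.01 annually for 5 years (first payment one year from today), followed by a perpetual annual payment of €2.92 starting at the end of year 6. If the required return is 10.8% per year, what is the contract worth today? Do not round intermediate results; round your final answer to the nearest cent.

PV of 5-year annuity: €9.01 × [1 − (1+0.108)^−5] / 0.108 = 33.46825
Perpetuity value at year 5: €2.92 / 0.108 = 27.03704
PV of perpetuity: 27.03704 / (1+0.108)^5 = 16.19050
Total PV = 33.46825 + 16.19050 = 49.65875

€49.66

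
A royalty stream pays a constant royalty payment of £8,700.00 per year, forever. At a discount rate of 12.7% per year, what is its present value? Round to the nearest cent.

Level perpetuity: PV = C / r = £8,700.00 / 0.127 = £68,503.94

£68503.94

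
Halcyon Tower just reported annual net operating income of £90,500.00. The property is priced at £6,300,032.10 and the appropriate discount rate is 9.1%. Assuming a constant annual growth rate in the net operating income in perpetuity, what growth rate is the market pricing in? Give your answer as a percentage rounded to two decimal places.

P = D₀(1+g)/(r−g) ⇒ P(r−g) = D₀(1+g) ⇒ g(P+D₀) = P·r − D₀
g = (P·r − D₀)/(P + D₀) = (£6,300,032.10×0.091 − £90,500.00) / (£6,300,032.10 + £90,500.00) = 0.075550

7.55%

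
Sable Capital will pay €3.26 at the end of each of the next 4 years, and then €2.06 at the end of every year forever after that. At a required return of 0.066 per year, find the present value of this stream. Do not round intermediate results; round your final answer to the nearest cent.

€35.31

PV of 4-year annuity: €3.26 × [1 − (1+0.066)^−4] / 0.066 = 11.14276
Perpetuity value at year 4: €2.06 / 0.066 = 31.21212
PV of perpetuity: 31.21212 / (1+0.066)^4 = 24.17099
Total PV = 11.14276 + 24.17099 = 35.31375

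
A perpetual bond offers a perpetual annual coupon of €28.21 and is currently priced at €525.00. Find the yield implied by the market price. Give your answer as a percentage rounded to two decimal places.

P = C/r ⇒ r = C/P = €28.21/€525.00 = 0.053733

5.37%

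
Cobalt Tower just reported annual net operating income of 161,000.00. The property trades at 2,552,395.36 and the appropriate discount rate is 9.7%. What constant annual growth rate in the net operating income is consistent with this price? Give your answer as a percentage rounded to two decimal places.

P = D₀(1+g)/(r−g) ⇒ P(r−g) = D₀(1+g) ⇒ g(P+D₀) = P·r − D₀
g = (P·r − D₀)/(P + D₀) = (2,552,395.36×0.097 − 161,000.00) / (2,552,395.36 + 161,000.00) = 0.031909

3.19%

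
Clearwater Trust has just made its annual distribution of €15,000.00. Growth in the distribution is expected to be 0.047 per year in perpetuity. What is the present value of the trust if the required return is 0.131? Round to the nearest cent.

D₁ = D₀ × (1 + g) = €15,000.00 × 1.047 = €15,705.0000
Growing perpetuity: P = D₁ / (r − g) = €15,705.0000 / (0.131 − 0.047) = €186,964.29

€186964.29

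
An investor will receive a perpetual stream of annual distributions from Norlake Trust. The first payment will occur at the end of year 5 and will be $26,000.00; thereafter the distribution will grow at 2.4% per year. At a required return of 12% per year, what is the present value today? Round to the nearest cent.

Value at end of year 4: C₁ / (r − g) = $26,000.00 / (0.12 − 0.024) = $270,833.3333
Discount to today: PV = $270,833.3333 / (1 + 0.12)^4 = $270,833.3333 / 1.573519 = $172,119.48

$172119.48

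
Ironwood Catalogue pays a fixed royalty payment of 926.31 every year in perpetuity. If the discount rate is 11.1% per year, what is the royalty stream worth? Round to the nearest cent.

Level perpetuity: PV = C / r = 926.31 / 0.111 = 8,345.14

8345.14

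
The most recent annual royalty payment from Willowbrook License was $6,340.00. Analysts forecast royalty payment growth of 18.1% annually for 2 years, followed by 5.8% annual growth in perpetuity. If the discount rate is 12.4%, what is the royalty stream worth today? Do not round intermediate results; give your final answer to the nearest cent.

D_1 = 7487.54000
D_2 = 8842.78474
Terminal value at year 2: TV = D_2×(1+g_2)/(r−g_2) = 9355.66625/0.066 = 141752.51901
P_0 = D_1/(1+r)^1 + D_2/(1+r)^2 + TV/(1+r)^2
    = 6661.51246 + 6999.32937 + 112201.37078 = 125862.21261

$125862.21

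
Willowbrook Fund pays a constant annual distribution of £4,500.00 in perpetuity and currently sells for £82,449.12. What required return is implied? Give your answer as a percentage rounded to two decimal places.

P = C/r ⇒ r = C/P = £4,500.00/£82,449.12 = 0.054579

5.46%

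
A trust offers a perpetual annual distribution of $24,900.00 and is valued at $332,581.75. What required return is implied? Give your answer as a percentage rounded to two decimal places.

7.49%

P = C/r ⇒ r = C/P = $24,900.00/$332,581.75 = 0.074869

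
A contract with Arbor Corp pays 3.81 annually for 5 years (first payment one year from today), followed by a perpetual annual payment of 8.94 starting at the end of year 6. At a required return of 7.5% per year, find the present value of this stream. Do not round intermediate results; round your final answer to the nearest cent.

98.44

PV of 5-year annuity: 3.81 × [1 − (1+0.075)^−5] / 0.075 = 15.41482
Perpetuity value at year 5: 8.94 / 0.075 = 119.20000
PV of perpetuity: 119.20000 / (1+0.075)^5 = 83.02979
Total PV = 15.41482 + 83.02979 = 98.44461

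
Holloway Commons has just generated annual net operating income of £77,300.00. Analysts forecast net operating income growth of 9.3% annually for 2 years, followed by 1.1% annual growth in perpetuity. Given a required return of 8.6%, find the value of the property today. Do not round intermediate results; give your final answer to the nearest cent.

£1211578.09

D_1 = 84488.90000
D_2 = 92346.36770
Terminal value at year 2: TV = D_2×(1+g_2)/(r−g_2) = 93362.17774/0.075 = 1244829.03660
P_0 = D_1/(1+r)^1 + D_2/(1+r)^2 + TV/(1+r)^2
    = 77798.25046 + 78299.71248 + 1055480.12423 = 1211578.08717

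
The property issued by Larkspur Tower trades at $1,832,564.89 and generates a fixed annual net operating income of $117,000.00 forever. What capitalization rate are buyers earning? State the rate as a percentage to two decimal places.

6.38%

P = C/r ⇒ r = C/P = $117,000.00/$1,832,564.89 = 0.063845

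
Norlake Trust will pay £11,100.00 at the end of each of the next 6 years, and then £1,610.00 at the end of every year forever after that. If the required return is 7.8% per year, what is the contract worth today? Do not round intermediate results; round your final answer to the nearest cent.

£64779.61

PV of 6-year annuity: £11,100.00 × [1 − (1+0.078)^−6] / 0.078 = 51626.79457
Perpetuity value at year 6: £1,610.00 / 0.078 = 20641.02564
PV of perpetuity: 20641.02564 / (1+0.078)^6 = 13152.81490
Total PV = 51626.79457 + 13152.81490 = 64779.60946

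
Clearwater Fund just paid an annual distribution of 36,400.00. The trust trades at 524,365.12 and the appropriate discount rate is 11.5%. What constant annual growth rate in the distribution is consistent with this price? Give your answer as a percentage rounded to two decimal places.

4.26%

P = D₀(1+g)/(r−g) ⇒ P(r−g) = D₀(1+g) ⇒ g(P+D₀) = P·r − D₀
g = (P·r − D₀)/(P + D₀) = (524,365.12×0.115 − 36,400.00) / (524,365.12 + 36,400.00) = 0.042624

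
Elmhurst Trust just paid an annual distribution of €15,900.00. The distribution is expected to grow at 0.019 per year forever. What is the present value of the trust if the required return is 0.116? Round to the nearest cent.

D₁ = D₀ × (1 + g) = €15,900.00 × 1.019 = €16,202.1000
Growing perpetuity: P = D₁ / (r − g) = €16,202.1000 / (0.116 − 0.019) = €167,031.96

€167031.96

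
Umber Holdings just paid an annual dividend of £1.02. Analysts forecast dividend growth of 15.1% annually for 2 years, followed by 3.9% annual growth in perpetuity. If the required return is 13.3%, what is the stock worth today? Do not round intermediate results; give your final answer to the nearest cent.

£13.72

D_1 = 1.17402
D_2 = 1.35130
Terminal value at year 2: TV = D_2×(1+g_2)/(r−g_2) = 1.40400/0.094 = 14.93614
P_0 = D_1/(1+r)^1 + D_2/(1+r)^2 + TV/(1+r)^2
    = 1.03620 + 1.05267 + 11.63533 = 13.72420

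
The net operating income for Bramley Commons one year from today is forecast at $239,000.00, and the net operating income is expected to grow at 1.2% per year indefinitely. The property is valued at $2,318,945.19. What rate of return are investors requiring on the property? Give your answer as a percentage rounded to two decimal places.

P = D₁/(r − g) ⇒ r = D₁/P + g = $239,000.0000/$2,318,945.19 + 0.012 = 0.103064 + 0.012 = 0.115064

11.51%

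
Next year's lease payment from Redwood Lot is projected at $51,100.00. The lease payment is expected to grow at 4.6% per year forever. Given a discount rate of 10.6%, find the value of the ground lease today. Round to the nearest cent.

$851666.67

Growing perpetuity: P = D₁ / (r − g) = $51,100.0000 / (0.106 − 0.046) = $851,666.67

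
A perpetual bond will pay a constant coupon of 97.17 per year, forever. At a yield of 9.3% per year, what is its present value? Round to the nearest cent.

1044.84

Level perpetuity: PV = C / r = 97.17 / 0.093 = 1,044.84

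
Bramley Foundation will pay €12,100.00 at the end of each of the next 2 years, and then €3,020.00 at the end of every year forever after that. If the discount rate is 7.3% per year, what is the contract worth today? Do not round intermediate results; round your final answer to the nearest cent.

€57718.66

PV of 2-year annuity: €12,100.00 × [1 − (1+0.073)^−2] / 0.073 = 21786.38773
Perpetuity value at year 2: €3,020.00 / 0.073 = 41369.86301
PV of perpetuity: 41369.86301 / (1+0.073)^2 = 35932.26872
Total PV = 21786.38773 + 35932.26872 = 57718.65645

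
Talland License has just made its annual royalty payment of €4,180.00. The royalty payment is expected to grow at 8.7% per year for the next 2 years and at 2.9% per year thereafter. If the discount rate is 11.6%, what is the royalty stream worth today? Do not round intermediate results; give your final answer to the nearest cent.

€54940.23

D_1 = 4543.66000
D_2 = 4938.95842
Terminal value at year 2: TV = D_2×(1+g_2)/(r−g_2) = 5082.18821/0.087 = 58415.95648
P_0 = D_1/(1+r)^1 + D_2/(1+r)^2 + TV/(1+r)^2
    = 4071.37993 + 3965.58242 + 46903.26795 = 54940.23030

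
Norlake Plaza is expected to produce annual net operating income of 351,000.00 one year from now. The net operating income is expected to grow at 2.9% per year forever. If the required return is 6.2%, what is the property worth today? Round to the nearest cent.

10636363.64

Growing perpetuity: P = D₁ / (r − g) = 351,000.0000 / (0.062 − 0.029) = 10,636,363.64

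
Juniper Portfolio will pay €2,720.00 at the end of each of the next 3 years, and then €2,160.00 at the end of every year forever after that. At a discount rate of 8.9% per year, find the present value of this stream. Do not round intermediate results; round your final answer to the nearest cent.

PV of 3-year annuity: €2,720.00 × [1 − (1+0.089)^−3] / 0.089 = 6897.41080
Perpetuity value at year 3: €2,160.00 / 0.089 = 24269.66292
PV of perpetuity: 24269.66292 / (1+0.089)^3 = 18792.30728
Total PV = 6897.41080 + 18792.30728 = 25689.71809

€25689.72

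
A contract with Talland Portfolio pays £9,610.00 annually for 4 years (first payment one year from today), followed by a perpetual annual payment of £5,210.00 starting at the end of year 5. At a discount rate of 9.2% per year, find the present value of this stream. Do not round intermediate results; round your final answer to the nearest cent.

PV of 4-year annuity: £9,610.00 × [1 − (1+0.092)^−4] / 0.092 = 30997.52261
Perpetuity value at year 4: £5,210.00 / 0.092 = 56630.43478
PV of perpetuity: 56630.43478 / (1+0.092)^4 = 39825.32627
Total PV = 30997.52261 + 39825.32627 = 70822.84888

£70822.85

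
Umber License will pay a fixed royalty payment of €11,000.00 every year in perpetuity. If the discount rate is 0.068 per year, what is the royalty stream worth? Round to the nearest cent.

€161764.71

Level perpetuity: PV = C / r = €11,000.00 / 0.068 = €161,764.71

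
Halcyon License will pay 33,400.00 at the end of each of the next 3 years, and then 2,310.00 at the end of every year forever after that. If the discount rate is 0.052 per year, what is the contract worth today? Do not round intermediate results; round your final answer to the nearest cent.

PV of 3-year annuity: 33,400.00 × [1 − (1+0.052)^−3] / 0.052 = 90616.68651
Perpetuity value at year 3: 2,310.00 / 0.052 = 44423.07692
PV of perpetuity: 44423.07692 / (1+0.052)^3 = 38155.87495
Total PV = 90616.68651 + 38155.87495 = 128772.56146

128772.56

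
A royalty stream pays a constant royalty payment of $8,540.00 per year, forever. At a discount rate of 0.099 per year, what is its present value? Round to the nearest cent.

$86262.63

Level perpetuity: PV = C / r = $8,540.00 / 0.099 = $86,262.63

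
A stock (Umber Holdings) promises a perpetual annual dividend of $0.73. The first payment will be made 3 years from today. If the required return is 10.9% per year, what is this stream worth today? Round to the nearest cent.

$5.45

Value at end of year 2: C / r = $0.73 / 0.109 = $6.6972
Discount to today: PV = $6.6972 / (1 + 0.109)^2 = $6.6972 / 1.229881 = $5.45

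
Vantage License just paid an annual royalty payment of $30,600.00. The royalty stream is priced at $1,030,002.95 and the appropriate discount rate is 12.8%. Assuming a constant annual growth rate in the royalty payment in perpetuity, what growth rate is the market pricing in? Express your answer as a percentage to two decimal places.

9.55%

P = D₀(1+g)/(r−g) ⇒ P(r−g) = D₀(1+g) ⇒ g(P+D₀) = P·r − D₀
g = (P·r − D₀)/(P + D₀) = ($1,030,002.95×0.128 − $30,600.00) / ($1,030,002.95 + $30,600.00) = 0.095455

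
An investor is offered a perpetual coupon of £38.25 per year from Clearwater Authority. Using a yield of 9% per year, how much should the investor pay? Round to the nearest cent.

£425.00

Level perpetuity: PV = C / r = £38.25 / 0.09 = £425.00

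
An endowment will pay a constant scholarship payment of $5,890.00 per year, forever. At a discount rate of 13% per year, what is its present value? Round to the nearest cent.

$45307.69

Level perpetuity: PV = C / r = $5,890.00 / 0.13 = $45,307.69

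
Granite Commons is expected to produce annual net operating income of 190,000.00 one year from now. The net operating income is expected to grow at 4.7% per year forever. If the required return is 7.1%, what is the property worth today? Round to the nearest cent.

Growing perpetuity: P = D₁ / (r − g) = 190,000.0000 / (0.071 − 0.047) = 7,916,666.67

7916666.67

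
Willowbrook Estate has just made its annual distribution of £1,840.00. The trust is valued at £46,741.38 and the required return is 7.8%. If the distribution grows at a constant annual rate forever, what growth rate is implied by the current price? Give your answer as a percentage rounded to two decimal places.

3.72%

P = D₀(1+g)/(r−g) ⇒ P(r−g) = D₀(1+g) ⇒ g(P+D₀) = P·r − D₀
g = (P·r − D₀)/(P + D₀) = (£46,741.38×0.078 − £1,840.00) / (£46,741.38 + £1,840.00) = 0.037171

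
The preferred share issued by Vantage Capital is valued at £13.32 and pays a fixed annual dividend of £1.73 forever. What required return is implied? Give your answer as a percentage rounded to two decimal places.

P = C/r ⇒ r = C/P = £1.73/£13.32 = 0.129880

12.99%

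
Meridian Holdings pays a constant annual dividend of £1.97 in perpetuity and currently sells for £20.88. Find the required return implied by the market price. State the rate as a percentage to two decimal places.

P = C/r ⇒ r = C/P = £1.97/£20.88 = 0.094349

9.43%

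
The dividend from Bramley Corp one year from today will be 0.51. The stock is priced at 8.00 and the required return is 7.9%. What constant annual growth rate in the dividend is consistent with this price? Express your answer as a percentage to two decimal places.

P = D₁/(r−g) ⇒ g = r − D₁/P = 0.079 − 0.51/8.00 = 0.015250

1.53%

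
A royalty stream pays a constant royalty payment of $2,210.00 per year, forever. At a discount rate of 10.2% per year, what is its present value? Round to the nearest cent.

$21666.67

Level perpetuity: PV = C / r = $2,210.00 / 0.102 = $21,666.67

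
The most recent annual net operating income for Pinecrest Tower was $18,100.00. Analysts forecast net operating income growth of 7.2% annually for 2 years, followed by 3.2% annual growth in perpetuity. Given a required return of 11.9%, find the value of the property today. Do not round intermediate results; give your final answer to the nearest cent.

D_1 = 19403.20000
D_2 = 20800.23040
Terminal value at year 2: TV = D_2×(1+g_2)/(r−g_2) = 21465.83777/0.087 = 246733.76750
P_0 = D_1/(1+r)^1 + D_2/(1+r)^2 + TV/(1+r)^2
    = 17339.76765 + 16611.46642 + 197046.36026 = 230997.59432

$230997.59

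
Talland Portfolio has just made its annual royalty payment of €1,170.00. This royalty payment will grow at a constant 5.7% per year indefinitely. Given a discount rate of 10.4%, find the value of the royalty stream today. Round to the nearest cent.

D₁ = D₀ × (1 + g) = €1,170.00 × 1.057 = €1,236.6900
Growing perpetuity: P = D₁ / (r − g) = €1,236.6900 / (0.104 − 0.057) = €26,312.55

€26312.55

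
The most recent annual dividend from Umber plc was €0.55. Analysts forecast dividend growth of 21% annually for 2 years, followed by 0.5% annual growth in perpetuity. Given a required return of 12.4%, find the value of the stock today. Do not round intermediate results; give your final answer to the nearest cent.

€6.61

D_1 = 0.66550
D_2 = 0.80526
Terminal value at year 2: TV = D_2×(1+g_2)/(r−g_2) = 0.80928/0.119 = 6.80068
P_0 = D_1/(1+r)^1 + D_2/(1+r)^2 + TV/(1+r)^2
    = 0.59208 + 0.63738 + 5.38294 = 6.61241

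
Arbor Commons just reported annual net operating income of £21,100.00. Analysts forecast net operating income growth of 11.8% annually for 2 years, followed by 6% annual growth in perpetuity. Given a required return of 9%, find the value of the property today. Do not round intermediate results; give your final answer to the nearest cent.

£828167.90

D_1 = 23589.80000
D_2 = 26373.39640
Terminal value at year 2: TV = D_2×(1+g_2)/(r−g_2) = 27955.80018/0.03 = 931860.00613
P_0 = D_1/(1+r)^1 + D_2/(1+r)^2 + TV/(1+r)^2
    = 21642.01835 + 22197.96010 + 784327.92369 = 828167.90214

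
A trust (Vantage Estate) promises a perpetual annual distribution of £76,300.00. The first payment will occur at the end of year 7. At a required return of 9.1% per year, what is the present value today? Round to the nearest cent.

£497204.03

Value at end of year 6: C / r = £76,300.00 / 0.091 = £838,461.5385
Discount to today: PV = £838,461.5385 / (1 + 0.091)^6 = £838,461.5385 / 1.686353 = £497,204.03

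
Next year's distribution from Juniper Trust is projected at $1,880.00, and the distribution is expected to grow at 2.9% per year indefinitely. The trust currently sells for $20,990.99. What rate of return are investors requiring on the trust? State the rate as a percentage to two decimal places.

P = D₁/(r − g) ⇒ r = D₁/P + g = $1,880.0000/$20,990.99 + 0.029 = 0.089562 + 0.029 = 0.118562

11.86%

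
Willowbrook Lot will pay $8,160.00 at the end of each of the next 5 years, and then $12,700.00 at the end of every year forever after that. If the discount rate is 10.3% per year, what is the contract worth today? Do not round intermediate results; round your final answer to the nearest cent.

PV of 5-year annuity: $8,160.00 × [1 − (1+0.103)^−5] / 0.103 = 30697.20287
Perpetuity value at year 5: $12,700.00 / 0.103 = 123300.97087
PV of perpetuity: 123300.97087 / (1+0.103)^5 = 75524.68699
Total PV = 30697.20287 + 75524.68699 = 106221.88986

$106221.89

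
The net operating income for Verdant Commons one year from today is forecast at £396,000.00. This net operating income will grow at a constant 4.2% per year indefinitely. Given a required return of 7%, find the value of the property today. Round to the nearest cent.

Growing perpetuity: P = D₁ / (r − g) = £396,000.0000 / (0.07 − 0.042) = £14,142,857.14

£14142857.14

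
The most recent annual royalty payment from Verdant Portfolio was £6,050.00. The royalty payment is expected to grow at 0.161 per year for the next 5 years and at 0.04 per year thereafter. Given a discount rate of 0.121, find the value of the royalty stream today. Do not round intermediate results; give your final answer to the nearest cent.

D_1 = 7024.05000
D_2 = 8154.92205
D_3 = 9467.86450
D_4 = 10992.19068
D_5 = 12761.93338
Terminal value at year 5: TV = D_5×(1+g_2)/(r−g_2) = 13272.41072/0.081 = 163856.92247
P_0 = D_1/(1+r)^1 + D_2/(1+r)^2 + D_3/(1+r)^3 + D_4/(1+r)^4 + D_5/(1+r)^5 + TV/(1+r)^5
    = 6265.87868 + 6489.46043 + 6721.02013 + 6960.84244 + 7209.22218 + 92562.85272 = 126209.27658

£126209.28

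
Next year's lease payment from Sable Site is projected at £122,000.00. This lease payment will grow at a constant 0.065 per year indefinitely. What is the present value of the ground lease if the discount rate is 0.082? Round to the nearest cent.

Growing perpetuity: P = D₁ / (r − g) = £122,000.0000 / (0.082 − 0.065) = £7,176,470.59

£7176470.59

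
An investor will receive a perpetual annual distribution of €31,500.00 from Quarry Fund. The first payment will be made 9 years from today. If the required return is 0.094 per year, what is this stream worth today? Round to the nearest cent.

€163321.79

Value at end of year 8: C / r = €31,500.00 / 0.094 = €335,106.3830
Discount to today: PV = €335,106.3830 / (1 + 0.094)^8 = €335,106.3830 / 2.051817 = €163,321.79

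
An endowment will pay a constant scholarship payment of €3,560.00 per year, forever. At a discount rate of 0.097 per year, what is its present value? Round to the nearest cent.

€36701.03

Level perpetuity: PV = C / r = €3,560.00 / 0.097 = €36,701.03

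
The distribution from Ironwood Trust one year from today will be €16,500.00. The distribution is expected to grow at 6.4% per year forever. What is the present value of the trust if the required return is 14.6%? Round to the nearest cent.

€201219.51

Growing perpetuity: P = D₁ / (r − g) = €16,500.0000 / (0.146 − 0.064) = €201,219.51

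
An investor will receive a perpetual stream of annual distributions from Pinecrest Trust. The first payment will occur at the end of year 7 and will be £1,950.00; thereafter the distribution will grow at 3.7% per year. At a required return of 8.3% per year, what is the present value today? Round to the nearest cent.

£26272.78

Value at end of year 6: C₁ / (r − g) = £1,950.00 / (0.083 − 0.037) = £42,391.3043
Discount to today: PV = £42,391.3043 / (1 + 0.083)^6 = £42,391.3043 / 1.613507 = £26,272.78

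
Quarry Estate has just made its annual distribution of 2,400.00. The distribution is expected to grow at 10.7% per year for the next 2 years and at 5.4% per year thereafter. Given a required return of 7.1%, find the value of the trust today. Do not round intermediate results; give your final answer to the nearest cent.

164016.21

D_1 = 2656.80000
D_2 = 2941.07760
Terminal value at year 2: TV = D_2×(1+g_2)/(r−g_2) = 3099.89579/0.017 = 182346.81120
P_0 = D_1/(1+r)^1 + D_2/(1+r)^2 + TV/(1+r)^2
    = 2480.67227 + 2564.05621 + 158971.48506 = 164016.21354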